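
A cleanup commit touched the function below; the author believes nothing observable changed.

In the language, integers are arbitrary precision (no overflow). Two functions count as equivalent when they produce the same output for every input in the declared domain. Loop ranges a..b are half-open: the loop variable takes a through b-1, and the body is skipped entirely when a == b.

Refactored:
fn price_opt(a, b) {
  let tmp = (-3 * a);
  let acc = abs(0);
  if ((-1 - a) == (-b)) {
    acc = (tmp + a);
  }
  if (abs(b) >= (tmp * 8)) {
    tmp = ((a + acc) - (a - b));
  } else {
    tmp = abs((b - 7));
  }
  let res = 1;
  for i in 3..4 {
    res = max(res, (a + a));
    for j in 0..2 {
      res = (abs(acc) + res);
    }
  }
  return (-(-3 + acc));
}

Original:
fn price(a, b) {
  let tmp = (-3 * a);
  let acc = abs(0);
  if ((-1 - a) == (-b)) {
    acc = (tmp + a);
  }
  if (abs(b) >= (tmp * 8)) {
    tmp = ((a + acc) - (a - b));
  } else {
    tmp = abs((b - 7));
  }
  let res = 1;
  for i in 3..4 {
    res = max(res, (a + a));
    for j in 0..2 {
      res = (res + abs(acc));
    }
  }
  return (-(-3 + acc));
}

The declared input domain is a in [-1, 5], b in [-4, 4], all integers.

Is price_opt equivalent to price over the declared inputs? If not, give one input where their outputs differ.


Behavior is preserved: although same computation, different form, the outputs never diverge.
One worked example (a=3, b=-3) — price: tmp = -9; acc = 0; ((-1 - a) == (-b)) -> false; (abs(b) >= (tmp * 8)) -> true; tmp = -3; res = 1; [i=3]; res = 6; [j=0]; res = 6; [j=1]; res = 6; return 3; price_opt: tmp = -9; acc = 0; ((-1 - a) == (-b)) -> false; (abs(b) >= (tmp * 8)) -> true; tmp = -3; res = 1; [i=3]; res = 6; [j=0]; res = 6; [j=1]; res = 6; return 3; agreement on 3.
Across all 63 domain points the two functions coincide.
verdict: equivalent


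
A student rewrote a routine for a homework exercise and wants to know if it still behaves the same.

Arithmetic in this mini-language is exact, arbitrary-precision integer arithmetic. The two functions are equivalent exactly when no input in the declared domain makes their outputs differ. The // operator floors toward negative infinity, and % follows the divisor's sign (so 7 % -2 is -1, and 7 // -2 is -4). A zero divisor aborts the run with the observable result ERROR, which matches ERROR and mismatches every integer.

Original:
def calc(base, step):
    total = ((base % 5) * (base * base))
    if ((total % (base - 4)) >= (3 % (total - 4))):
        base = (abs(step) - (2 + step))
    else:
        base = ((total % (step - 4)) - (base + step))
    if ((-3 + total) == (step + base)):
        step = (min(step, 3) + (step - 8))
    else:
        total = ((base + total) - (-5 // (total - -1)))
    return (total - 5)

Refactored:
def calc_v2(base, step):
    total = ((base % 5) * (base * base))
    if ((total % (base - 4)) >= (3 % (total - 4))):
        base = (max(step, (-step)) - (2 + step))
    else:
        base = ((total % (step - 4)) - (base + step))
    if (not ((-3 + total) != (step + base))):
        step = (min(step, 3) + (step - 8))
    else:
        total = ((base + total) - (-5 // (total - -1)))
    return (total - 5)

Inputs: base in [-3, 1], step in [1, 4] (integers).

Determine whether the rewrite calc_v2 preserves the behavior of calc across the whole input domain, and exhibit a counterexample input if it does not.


Equivalent — the differences include boolean connective usage differs, min/max/abs usage differs, comparison usage differs, yet no declared input distinguishes the two.
Spot check at base=-3, step=4 — calc: total=18, then ((total % (base - 4)) >= (3 % (total - 4))) is false, then a zero divisor aborts: ERROR. calc_v2: total=18, then ((total % (base - 4)) >= (3 % (total - 4))) is false, then a zero divisor aborts: ERROR. Both give ERROR.
Checked all 20 inputs in the declared domain: the outputs agree on every one.
verdict: equivalent


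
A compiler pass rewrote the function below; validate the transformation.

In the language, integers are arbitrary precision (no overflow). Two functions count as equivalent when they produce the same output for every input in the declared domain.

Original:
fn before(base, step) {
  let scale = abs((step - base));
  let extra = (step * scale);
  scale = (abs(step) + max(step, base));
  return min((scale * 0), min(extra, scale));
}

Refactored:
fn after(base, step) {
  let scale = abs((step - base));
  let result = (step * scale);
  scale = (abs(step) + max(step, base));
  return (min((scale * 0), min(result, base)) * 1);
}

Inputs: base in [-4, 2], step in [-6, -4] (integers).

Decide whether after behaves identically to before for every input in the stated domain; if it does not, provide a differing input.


Try base=-4, step=-4.
before: scale := 0 | extra := 0 | scale := 0 | result 0
after: scale := 0 | result := 0 | scale := 0 | result -4
0 against -4: the behavior changed.
verdict: not equivalent; witness: base=-4, step=-4


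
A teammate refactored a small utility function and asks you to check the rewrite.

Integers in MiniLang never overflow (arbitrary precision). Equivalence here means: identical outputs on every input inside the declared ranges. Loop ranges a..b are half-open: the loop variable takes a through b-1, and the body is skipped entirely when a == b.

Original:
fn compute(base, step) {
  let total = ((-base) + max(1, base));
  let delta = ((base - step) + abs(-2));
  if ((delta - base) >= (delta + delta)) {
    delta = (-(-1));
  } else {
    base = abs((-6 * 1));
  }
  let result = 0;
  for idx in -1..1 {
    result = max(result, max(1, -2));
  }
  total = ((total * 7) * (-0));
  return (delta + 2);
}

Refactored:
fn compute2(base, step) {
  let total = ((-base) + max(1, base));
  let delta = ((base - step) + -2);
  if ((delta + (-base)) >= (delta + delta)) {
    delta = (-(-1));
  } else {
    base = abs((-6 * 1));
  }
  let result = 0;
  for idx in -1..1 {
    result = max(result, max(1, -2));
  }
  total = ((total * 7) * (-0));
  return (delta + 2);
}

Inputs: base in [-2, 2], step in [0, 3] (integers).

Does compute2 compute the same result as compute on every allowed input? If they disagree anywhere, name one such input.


Try base=0, step=0.
compute: total = 1; delta = 2; ((delta - base) >= (delta + delta)) -> false; base = 6; result = 0; [idx=-1]; result = 1; [idx=0]; result = 1; total = 0; return 4
compute2: total = 1; delta = -2; ((delta + (-base)) >= (delta + delta)) -> true; delta = 1; result = 0; [idx=-1]; result = 1; [idx=0]; result = 1; total = 0; return 3
4 against 3: the behavior changed.
verdict: not equivalent; witness: base=0, step=0


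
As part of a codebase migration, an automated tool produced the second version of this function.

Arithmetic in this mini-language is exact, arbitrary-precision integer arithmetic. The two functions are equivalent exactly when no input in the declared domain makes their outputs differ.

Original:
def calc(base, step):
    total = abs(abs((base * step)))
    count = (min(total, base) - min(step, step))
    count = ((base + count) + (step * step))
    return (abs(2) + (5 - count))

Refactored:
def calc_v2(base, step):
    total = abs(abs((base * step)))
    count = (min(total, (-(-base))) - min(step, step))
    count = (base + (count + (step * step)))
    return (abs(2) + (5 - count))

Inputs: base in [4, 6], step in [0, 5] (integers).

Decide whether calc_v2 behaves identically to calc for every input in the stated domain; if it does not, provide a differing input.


Differences: same computation, different form — yet all 18 inputs agree.
verdict: equivalent


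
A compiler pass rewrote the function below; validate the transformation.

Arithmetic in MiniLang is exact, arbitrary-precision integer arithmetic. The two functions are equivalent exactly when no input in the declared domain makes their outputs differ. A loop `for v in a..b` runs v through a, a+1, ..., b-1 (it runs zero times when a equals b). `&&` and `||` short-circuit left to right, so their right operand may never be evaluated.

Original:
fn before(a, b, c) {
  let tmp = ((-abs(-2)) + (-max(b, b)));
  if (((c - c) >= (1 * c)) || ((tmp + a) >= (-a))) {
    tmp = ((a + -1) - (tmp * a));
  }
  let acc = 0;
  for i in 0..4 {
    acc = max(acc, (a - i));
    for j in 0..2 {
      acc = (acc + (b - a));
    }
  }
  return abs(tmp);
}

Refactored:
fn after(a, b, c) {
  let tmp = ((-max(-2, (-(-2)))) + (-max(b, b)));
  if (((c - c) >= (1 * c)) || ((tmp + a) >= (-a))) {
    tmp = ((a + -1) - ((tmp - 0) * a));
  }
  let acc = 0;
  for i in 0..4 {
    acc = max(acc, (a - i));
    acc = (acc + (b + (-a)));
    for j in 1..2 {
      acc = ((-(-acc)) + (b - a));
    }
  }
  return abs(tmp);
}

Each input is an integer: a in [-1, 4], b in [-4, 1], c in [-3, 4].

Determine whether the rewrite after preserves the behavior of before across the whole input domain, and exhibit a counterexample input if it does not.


The two are interchangeable: loop structure differs; and constant usage differs; and arithmetic usage differs; and statement counts differ; and min/max/abs usage differs, and every declared input agrees.
Tracing a=0, b=-3, c=-2: before: tmp := 1 | (((c - c) >= (1 * c)) || ((tmp + a) >= (-a))): true | tmp := -1 | acc := 0 | iter i=0: | acc := 0 | iter j=0: | acc := -3 | iter j=1: | acc := -6 | iter i=1: | acc := -1 | iter j=0: | acc := -4 | iter j=1: | acc := -7 | iter i=2: | acc := -2 | iter j=0: | acc := -5 | iter j=1: | acc := -8 | iter i=3: | acc := -3 | iter j=0: | acc := -6 | iter j=1: | acc := -9 | result 1 | after: tmp := 1 | (((c - c) >= (1 * c)) || ((tmp + a) >= (-a))): true | tmp := -1 | acc := 0 | iter i=0: | acc := 0 | acc := -3 | iter j=1: | acc := -6 | iter i=1: | acc := -1 | acc := -4 | iter j=1: | acc := -7 | iter i=2: | acc := -2 | acc := -5 | iter j=1: | acc := -8 | iter i=3: | acc := -3 | acc := -6 | iter j=1: | acc := -9 | result 1 — matching result 1.
Every one of the 288 inputs gives matching results.
verdict: equivalent


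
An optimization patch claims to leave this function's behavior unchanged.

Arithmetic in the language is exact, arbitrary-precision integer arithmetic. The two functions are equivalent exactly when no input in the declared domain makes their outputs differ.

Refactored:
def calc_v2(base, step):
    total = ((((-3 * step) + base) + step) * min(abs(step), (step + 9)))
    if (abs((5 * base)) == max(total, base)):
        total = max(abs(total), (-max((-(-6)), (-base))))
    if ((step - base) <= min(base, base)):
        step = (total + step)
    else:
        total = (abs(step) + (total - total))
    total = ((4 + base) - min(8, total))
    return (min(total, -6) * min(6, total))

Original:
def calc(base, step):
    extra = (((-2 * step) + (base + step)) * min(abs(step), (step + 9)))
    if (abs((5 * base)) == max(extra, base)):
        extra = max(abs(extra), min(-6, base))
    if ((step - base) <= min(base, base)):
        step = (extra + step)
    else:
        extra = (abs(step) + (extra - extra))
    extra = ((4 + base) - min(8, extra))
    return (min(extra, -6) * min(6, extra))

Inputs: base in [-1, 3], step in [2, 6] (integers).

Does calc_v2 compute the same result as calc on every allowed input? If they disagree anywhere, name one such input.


Evaluate both at base=3, step=2.
calc: extra becomes 2; next (abs((5 * base)) == max(extra, base)) evaluates to false; next ((step - base) <= min(base, base)) evaluates to true; next step becomes 4; next extra becomes 5; next final value -30
calc_v2: total becomes -2; next (abs((5 * base)) == max(total, base)) evaluates to false; next ((step - base) <= min(base, base)) evaluates to true; next step becomes 0; next total becomes 9; next final value -36
-30 against -36: the behavior changed.
verdict: not equivalent; witness: base=3, step=2


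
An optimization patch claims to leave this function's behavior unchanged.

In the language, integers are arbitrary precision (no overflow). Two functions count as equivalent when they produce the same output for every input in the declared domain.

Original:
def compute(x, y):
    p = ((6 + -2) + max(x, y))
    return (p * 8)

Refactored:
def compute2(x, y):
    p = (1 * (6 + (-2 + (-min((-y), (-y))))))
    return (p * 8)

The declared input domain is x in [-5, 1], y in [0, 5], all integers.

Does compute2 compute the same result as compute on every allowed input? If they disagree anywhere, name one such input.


Take x=1, y=0.
compute: p := 5 | result 40
compute2: p := 4 | result 32
40 vs 32 — the two versions disagree here.
verdict: not equivalent; witness: x=1, y=0


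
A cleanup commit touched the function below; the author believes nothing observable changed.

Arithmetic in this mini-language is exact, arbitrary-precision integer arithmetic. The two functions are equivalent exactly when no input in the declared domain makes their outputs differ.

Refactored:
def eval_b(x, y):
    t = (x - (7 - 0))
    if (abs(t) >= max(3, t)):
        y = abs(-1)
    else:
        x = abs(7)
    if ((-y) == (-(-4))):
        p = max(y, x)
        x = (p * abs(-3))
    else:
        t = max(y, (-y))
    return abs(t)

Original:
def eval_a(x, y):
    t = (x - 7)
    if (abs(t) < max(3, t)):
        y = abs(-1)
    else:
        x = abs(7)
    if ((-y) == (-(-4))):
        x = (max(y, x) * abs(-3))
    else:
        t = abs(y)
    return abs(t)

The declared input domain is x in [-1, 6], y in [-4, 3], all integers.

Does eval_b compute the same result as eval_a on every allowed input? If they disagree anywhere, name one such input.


Not equivalent: x=-1, y=-4 separates them (8 vs 1).
eval_a: t := -8 | (abs(t) < max(3, t)): false | x := 7 | ((-y) == (-(-4))): true | x := 21 | result 8
eval_b: t := -8 | (abs(t) >= max(3, t)): true | y := 1 | ((-y) == (-(-4))): false | t := 1 | result 1
verdict: not equivalent; witness: x=-1, y=-4


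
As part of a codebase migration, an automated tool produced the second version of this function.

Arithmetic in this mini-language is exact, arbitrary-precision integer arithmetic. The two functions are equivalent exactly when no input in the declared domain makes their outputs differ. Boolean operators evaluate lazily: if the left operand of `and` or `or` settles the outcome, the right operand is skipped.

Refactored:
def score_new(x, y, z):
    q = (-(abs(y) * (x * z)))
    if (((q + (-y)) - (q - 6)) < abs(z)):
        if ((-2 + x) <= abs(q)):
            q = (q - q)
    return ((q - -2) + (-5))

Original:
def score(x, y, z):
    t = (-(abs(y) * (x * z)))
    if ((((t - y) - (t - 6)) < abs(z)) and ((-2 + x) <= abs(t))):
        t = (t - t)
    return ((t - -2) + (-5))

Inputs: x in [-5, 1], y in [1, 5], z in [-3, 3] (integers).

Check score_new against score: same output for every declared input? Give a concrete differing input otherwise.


Reading the diff, among the changes: statement counts differ; local variable names differ; arithmetic usage differs; branching structure differs; boolean connective usage differs.
Spot check at x=-1, y=3, z=-1 — score: t=-3, then ((((t - y) - (t - 6)) < abs(z)) and ((-2 + x) <= abs(t))) is false, then returns -6. score_new: q=-3, then (((q + (-y)) - (q - 6)) < abs(z)) is false, then returns -6. Both give -6.
Sweeping the whole domain (245 inputs) finds no disagreement.
verdict: equivalent


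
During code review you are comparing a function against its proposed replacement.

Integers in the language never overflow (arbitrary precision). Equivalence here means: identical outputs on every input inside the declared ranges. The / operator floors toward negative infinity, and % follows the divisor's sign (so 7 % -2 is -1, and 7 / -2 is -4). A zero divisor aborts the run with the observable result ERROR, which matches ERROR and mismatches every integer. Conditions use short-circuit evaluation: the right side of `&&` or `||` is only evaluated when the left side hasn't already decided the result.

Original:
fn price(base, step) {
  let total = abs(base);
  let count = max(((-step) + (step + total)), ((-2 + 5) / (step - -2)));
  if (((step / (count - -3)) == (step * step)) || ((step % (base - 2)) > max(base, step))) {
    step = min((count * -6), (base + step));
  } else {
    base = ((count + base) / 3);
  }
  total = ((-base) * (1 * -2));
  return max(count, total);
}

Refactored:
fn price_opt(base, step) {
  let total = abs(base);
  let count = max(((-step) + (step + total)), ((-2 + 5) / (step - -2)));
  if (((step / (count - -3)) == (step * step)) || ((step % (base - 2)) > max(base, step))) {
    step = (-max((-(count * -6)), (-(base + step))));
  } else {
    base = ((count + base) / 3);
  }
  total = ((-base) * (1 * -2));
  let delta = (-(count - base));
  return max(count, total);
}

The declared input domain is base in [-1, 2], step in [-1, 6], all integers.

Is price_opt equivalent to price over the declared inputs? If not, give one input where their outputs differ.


Comparing the listings, the differences include: arithmetic usage differs; also statement counts differ; also min/max/abs usage differs; also local variable names differ.
As a probe, take base=2, step=2: price runs total = 2; count = 2; division by zero -> ERROR; price_opt runs total = 2; count = 2; division by zero -> ERROR; both end at ERROR.
Every one of the 32 inputs gives matching results.
verdict: equivalent


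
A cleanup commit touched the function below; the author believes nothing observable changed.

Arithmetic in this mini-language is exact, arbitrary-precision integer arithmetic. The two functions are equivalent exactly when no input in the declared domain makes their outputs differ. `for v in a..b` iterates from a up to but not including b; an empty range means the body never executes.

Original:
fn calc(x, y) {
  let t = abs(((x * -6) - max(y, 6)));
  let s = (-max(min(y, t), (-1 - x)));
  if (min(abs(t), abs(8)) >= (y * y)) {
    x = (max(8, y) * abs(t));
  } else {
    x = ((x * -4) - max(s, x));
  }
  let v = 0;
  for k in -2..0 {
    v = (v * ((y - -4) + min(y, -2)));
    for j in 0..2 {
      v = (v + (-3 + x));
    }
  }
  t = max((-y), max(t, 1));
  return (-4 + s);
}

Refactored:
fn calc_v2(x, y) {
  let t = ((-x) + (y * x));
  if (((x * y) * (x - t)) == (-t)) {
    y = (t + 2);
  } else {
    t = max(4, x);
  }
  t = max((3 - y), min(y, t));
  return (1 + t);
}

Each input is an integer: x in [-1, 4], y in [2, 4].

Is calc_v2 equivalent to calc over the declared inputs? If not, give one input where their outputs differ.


Take x=-1, y=2.
calc: t becomes 0; next s becomes 0; next (min(abs(t), abs(8)) >= (y * y)) evaluates to false; next x becomes 4; next v becomes 0; next at k=-2:; next v becomes 0; next at j=0:; next v becomes 1; next at j=1:; next v becomes 2; next at k=-1:; next v becomes 8; next at j=0:; next v becomes 9; next at j=1:; next v becomes 10; next t becomes 1; next final value -4
calc_v2: t becomes -1; next (((x * y) * (x - t)) == (-t)) evaluates to false; next t becomes 4; next t becomes 2; next final value 3
-4 against 3: the behavior changed.
verdict: not equivalent; witness: x=-1, y=2


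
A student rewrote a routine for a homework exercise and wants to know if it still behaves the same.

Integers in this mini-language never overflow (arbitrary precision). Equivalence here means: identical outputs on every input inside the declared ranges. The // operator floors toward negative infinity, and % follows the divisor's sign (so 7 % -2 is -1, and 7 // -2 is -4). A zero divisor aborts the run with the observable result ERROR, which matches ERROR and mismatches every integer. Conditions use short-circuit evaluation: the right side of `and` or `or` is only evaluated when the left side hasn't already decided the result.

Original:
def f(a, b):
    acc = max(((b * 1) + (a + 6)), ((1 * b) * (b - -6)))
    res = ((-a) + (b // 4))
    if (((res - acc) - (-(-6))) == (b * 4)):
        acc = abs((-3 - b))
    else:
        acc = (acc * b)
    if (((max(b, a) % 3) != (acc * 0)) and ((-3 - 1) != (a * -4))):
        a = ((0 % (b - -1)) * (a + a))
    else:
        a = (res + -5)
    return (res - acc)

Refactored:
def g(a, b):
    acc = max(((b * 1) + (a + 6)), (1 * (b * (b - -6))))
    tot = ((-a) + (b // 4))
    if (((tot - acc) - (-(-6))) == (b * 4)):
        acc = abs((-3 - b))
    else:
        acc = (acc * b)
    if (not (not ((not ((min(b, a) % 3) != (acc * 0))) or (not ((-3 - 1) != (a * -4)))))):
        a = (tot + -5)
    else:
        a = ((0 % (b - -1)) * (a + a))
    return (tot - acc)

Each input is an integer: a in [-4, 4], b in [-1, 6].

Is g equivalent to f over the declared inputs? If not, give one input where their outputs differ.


On input a=-3, b=-1, f returns ERROR while g returns 4.
verdict: not equivalent; witness: a=-3, b=-1


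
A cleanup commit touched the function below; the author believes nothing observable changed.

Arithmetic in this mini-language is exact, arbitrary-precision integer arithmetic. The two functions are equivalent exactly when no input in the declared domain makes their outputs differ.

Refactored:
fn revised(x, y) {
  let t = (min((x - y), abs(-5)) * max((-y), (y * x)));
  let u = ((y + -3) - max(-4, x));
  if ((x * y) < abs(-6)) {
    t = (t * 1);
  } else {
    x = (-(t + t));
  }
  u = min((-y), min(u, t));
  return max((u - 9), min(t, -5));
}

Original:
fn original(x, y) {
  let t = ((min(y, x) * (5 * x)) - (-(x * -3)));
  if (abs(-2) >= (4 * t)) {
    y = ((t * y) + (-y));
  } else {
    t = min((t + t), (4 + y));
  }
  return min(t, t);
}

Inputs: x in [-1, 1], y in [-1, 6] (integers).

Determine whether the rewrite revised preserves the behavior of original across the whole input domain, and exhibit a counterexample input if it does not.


Take x=-1, y=-1.
original: t=8, then (abs(-2) >= (4 * t)) is false, then t=3, then returns 3
revised: t=0, then u=-3, then ((x * y) < abs(-6)) is true, then t=0, then u=-3, then returns -5
3 and -5 differ, so these are not the same function on this domain.
verdict: not equivalent; witness: x=-1, y=-1


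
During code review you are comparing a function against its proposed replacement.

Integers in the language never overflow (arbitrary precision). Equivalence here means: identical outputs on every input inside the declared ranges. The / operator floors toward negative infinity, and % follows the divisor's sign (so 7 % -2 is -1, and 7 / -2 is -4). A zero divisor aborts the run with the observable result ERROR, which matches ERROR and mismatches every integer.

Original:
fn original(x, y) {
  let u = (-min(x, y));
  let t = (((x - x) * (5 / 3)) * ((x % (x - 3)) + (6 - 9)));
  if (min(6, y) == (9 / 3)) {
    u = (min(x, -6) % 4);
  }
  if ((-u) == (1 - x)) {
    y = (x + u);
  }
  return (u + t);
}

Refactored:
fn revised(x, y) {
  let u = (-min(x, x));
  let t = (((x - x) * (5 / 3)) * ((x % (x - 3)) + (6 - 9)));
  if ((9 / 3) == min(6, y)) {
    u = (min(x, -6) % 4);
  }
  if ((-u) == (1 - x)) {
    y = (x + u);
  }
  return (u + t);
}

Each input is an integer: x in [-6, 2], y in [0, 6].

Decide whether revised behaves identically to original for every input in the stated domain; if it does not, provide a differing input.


On input x=1, y=0, original returns 0 while revised returns -1.
verdict: not equivalent; witness: x=1, y=0


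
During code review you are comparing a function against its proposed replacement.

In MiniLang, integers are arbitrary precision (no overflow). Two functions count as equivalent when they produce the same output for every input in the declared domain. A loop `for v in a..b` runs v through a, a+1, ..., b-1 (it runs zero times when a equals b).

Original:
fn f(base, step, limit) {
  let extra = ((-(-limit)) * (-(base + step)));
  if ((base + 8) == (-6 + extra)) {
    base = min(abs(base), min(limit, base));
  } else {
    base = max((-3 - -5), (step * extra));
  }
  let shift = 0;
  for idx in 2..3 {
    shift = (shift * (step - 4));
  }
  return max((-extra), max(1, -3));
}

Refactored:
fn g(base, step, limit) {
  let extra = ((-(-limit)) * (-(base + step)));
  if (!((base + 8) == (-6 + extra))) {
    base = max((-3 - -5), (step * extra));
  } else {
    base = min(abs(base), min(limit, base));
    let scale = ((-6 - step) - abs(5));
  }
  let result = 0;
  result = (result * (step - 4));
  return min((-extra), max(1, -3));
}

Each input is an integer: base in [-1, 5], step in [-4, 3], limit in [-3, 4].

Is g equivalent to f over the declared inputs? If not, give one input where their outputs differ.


Try base=-1, step=-4, limit=-3.
f: extra=-15, then ((base + 8) == (-6 + extra)) is false, then base=60, then shift=0, then (idx=2), then shift=0, then returns 15
g: extra=-15, then (!((base + 8) == (-6 + extra))) is true, then base=60, then result=0, then result=0, then returns 1
15 against 1: the behavior changed.
verdict: not equivalent; witness: base=-1, step=-4, limit=-3


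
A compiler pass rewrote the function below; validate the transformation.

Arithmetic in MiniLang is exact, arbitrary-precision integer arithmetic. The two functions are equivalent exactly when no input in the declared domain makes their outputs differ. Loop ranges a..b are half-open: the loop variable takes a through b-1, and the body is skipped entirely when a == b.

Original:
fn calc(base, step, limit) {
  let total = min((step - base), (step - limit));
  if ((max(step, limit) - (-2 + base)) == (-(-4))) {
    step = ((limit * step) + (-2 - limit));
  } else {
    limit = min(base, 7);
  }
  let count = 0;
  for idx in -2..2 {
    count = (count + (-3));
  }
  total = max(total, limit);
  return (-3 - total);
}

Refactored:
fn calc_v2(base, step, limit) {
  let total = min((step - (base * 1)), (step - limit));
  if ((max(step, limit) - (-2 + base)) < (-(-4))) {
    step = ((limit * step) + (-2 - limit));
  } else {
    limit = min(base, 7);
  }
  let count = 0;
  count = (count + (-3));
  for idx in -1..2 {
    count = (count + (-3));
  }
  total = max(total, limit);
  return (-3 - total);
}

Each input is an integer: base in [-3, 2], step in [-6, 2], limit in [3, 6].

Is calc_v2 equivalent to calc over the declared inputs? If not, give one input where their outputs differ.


Take base=1, step=-6, limit=3.
calc: total becomes -9; next ((max(step, limit) - (-2 + base)) == (-(-4))) evaluates to true; next step becomes -23; next count becomes 0; next at idx=-2:; next count becomes -3; next at idx=-1:; next count becomes -6; next at idx=0:; next count becomes -9; next at idx=1:; next count becomes -12; next total becomes 3; next final value -6
calc_v2: total becomes -9; next ((max(step, limit) - (-2 + base)) < (-(-4))) evaluates to false; next limit becomes 1; next count becomes 0; next count becomes -3; next at idx=-1:; next count becomes -6; next at idx=0:; next count becomes -9; next at idx=1:; next count becomes -12; next total becomes 1; next final value -4
-6 against -4: the behavior changed.
verdict: not equivalent; witness: base=1, step=-6, limit=3


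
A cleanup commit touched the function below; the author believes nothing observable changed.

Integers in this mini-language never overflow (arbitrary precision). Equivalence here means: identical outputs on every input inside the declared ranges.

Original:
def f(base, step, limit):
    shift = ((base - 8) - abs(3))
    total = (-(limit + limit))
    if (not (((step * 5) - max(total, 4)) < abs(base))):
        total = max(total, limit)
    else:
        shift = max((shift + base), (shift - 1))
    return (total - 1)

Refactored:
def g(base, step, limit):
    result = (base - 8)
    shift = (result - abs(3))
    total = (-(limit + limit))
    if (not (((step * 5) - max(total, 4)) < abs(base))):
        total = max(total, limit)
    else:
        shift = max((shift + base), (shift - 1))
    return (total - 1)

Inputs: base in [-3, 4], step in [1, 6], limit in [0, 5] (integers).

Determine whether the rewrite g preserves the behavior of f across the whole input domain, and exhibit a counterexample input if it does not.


Comparing the listings, the differences include: local variable names differ, and statement counts differ.
Tracing base=2, step=5, limit=3: f: shift := -9 | total := -6 | (not (((step * 5) - max(total, 4)) < abs(base))): true | total := 3 | result 2 | g: result := -6 | shift := -9 | total := -6 | (not (((step * 5) - max(total, 4)) < abs(base))): true | total := 3 | result 2 — matching result 2.
Sweeping the whole domain (288 inputs) finds no disagreement.
verdict: equivalent


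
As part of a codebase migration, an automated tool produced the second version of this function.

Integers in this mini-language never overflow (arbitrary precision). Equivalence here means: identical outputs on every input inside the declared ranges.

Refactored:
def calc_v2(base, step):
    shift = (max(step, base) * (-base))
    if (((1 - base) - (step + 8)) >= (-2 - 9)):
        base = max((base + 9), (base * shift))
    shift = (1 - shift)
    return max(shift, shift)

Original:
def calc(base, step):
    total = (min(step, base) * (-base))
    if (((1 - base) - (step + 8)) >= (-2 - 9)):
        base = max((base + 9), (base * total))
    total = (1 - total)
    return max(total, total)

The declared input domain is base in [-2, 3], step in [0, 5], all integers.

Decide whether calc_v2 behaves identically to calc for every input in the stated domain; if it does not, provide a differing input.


Consider the input base=-2, step=0.
calc: total becomes -4; next (((1 - base) - (step + 8)) >= (-2 - 9)) evaluates to true; next base becomes 8; next total becomes 5; next final value 5
calc_v2: shift becomes 0; next (((1 - base) - (step + 8)) >= (-2 - 9)) evaluates to true; next base becomes 7; next shift becomes 1; next final value 1
5 vs 1 — the two versions disagree here.
verdict: not equivalent; witness: base=-2, step=0


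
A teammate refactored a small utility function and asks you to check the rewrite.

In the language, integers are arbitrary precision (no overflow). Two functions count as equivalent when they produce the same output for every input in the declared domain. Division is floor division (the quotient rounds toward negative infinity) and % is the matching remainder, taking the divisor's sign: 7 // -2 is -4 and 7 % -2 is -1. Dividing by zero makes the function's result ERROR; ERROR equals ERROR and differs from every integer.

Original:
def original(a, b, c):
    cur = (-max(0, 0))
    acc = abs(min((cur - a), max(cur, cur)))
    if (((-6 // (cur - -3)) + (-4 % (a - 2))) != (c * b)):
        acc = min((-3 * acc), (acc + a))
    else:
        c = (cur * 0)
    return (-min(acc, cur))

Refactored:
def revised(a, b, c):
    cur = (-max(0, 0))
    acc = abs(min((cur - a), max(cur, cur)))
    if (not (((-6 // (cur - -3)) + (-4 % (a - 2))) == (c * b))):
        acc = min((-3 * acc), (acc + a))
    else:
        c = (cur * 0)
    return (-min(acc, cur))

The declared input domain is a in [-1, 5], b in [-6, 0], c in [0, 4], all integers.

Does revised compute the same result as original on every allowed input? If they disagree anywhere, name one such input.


Comparing the listings, the differences include: comparison usage differs, and boolean connective usage differs.
As a probe, take a=1, b=-2, c=3: original runs cur becomes 0; next acc becomes 1; next (((-6 // (cur - -3)) + (-4 % (a - 2))) != (c * b)) evaluates to true; next acc becomes -3; next final value 3; revised runs cur becomes 0; next acc becomes 1; next (not (((-6 // (cur - -3)) + (-4 % (a - 2))) == (c * b))) evaluates to true; next acc becomes -3; next final value 3; both end at 3.
Checked all 245 inputs in the declared domain: the outputs agree on every one.
verdict: equivalent


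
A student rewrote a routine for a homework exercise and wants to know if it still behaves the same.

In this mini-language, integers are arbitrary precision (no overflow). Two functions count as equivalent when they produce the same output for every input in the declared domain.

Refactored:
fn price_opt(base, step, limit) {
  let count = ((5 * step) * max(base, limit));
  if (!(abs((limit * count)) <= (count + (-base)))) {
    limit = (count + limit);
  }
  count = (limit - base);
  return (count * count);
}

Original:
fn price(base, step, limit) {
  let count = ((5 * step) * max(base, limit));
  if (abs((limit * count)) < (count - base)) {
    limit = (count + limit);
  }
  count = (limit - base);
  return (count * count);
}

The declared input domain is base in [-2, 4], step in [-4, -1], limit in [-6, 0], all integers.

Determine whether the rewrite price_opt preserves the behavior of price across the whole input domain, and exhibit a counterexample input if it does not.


There is a counterexample at base=-2, step=-4, limit=-6: 16 on one side, 1296 on the other.
price: count becomes 40; next (abs((limit * count)) < (count - base)) evaluates to false; next count becomes -4; next final value 16
price_opt: count becomes 40; next (!(abs((limit * count)) <= (count + (-base)))) evaluates to true; next limit becomes 34; next count becomes 36; next final value 1296
verdict: not equivalent; witness: base=-2, step=-4, limit=-6


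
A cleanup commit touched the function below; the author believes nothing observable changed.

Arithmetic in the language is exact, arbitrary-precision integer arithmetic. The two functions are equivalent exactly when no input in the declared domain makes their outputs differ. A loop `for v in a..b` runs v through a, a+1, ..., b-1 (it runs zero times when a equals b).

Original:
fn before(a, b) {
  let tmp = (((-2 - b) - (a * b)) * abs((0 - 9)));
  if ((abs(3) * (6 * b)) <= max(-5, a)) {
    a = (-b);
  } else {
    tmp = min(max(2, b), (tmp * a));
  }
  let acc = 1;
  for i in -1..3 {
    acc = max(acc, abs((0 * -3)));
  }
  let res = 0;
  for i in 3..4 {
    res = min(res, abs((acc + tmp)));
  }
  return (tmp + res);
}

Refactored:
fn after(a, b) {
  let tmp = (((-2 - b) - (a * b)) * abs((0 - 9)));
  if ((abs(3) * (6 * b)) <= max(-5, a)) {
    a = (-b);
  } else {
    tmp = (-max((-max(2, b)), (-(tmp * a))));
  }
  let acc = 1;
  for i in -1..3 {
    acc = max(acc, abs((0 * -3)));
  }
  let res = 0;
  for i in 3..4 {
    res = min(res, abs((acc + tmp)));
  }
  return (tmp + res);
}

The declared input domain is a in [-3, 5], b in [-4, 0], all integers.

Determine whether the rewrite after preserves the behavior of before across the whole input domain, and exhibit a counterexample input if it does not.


Changes here: min/max/abs usage differs; the full 45-point sweep finds no disagreement.
verdict: equivalent


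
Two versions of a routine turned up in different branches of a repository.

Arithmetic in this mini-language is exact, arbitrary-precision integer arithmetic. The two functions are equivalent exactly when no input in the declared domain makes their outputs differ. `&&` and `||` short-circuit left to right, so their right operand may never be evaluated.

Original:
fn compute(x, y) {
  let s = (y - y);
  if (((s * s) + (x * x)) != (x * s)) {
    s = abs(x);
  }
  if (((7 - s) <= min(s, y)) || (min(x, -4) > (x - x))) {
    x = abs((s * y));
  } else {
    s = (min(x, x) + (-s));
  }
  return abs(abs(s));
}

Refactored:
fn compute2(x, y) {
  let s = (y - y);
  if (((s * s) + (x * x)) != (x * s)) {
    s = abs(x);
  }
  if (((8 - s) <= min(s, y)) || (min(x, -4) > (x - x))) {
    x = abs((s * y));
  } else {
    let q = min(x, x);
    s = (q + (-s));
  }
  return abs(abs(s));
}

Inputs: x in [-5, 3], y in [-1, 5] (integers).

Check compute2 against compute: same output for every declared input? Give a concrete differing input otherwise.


The rewrite breaks on x=-5, y=2, where the results are 5 and 10.
compute: s=0, then (((s * s) + (x * x)) != (x * s)) is true, then s=5, then (((7 - s) <= min(s, y)) || (min(x, -4) > (x - x))) is true, then x=10, then returns 5
compute2: s=0, then (((s * s) + (x * x)) != (x * s)) is true, then s=5, then (((8 - s) <= min(s, y)) || (min(x, -4) > (x - x))) is false, then q=-5, then s=-10, then returns 10
verdict: not equivalent; witness: x=-5, y=2


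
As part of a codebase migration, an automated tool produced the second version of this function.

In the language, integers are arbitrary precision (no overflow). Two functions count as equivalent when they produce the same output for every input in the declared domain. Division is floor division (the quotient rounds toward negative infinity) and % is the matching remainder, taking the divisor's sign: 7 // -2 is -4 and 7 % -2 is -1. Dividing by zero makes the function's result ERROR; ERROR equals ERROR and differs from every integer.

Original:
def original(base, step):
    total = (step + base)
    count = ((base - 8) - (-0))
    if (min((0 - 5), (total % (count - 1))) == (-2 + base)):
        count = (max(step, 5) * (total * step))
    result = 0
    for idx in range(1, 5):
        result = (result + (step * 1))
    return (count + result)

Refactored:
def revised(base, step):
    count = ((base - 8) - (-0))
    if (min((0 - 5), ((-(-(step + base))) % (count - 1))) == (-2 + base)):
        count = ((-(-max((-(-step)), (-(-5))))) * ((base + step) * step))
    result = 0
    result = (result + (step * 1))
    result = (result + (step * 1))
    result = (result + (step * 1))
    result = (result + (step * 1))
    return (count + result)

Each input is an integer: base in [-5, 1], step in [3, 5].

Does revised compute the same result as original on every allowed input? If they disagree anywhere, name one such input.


Side by side, the visible changes include: constant usage differs, loop structure differs, local variable names differ, arithmetic usage differs, statement counts differ.
Tracing base=-4, step=5: original: total becomes 1; next count becomes -12; next (min((0 - 5), (total % (count - 1))) == (-2 + base)) evaluates to false; next result becomes 0; next at idx=1:; next result becomes 5; next at idx=2:; next result becomes 10; next at idx=3:; next result becomes 15; next at idx=4:; next result becomes 20; next final value 8 | revised: count becomes -12; next (min((0 - 5), ((-(-(step + base))) % (count - 1))) == (-2 + base)) evaluates to false; next result becomes 0; next result becomes 5; next result becomes 10; next result becomes 15; next result becomes 20; next final value 8 — matching result 8.
Every one of the 21 inputs gives matching results.
verdict: equivalent


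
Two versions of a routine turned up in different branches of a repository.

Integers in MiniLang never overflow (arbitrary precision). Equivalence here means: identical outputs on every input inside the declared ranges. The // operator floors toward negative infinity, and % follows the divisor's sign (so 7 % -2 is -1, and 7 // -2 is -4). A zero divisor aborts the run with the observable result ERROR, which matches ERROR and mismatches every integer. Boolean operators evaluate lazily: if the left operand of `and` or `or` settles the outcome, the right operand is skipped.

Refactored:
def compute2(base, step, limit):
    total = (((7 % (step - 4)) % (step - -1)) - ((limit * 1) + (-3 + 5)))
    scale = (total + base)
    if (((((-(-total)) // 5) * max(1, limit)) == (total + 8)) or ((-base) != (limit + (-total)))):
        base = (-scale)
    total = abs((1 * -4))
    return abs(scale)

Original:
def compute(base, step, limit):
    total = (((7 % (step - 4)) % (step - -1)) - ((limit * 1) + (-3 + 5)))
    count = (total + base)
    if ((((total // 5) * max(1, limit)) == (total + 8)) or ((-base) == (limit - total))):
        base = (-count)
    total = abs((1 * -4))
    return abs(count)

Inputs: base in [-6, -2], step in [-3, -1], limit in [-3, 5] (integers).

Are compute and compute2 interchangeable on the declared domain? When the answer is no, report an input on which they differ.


There is a behavioral-looking edit here, yet the outcome never shifts on this domain.
Tracing base=-2, step=-1, limit=4: compute: hits division by zero so the output is ERROR | compute2: hits division by zero so the output is ERROR — matching result ERROR.
An exhaustive pass over the 135 declared inputs shows identical outputs.
verdict: equivalent


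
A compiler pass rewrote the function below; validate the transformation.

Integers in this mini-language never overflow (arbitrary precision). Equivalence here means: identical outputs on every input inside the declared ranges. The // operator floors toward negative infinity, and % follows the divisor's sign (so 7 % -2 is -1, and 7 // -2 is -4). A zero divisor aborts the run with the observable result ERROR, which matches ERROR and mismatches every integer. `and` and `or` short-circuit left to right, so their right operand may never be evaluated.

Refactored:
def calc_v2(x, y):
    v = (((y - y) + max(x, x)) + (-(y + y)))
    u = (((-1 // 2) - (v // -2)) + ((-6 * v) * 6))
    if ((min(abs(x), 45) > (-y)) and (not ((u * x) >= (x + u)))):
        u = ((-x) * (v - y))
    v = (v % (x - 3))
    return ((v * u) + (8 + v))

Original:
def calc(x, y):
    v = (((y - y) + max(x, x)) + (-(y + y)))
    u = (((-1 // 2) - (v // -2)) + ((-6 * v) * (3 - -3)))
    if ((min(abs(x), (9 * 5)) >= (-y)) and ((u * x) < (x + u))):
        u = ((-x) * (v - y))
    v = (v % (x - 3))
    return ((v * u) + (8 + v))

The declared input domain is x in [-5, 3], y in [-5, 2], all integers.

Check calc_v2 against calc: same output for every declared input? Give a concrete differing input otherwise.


Evaluate both at x=1, y=-1.
calc: v = 3; u = -107; ((min(abs(x), (9 * 5)) >= (-y)) and ((u * x) < (x + u))) -> true; u = -4; v = -1; return 11
calc_v2: v = 3; u = -107; ((min(abs(x), 45) > (-y)) and (not ((u * x) >= (x + u)))) -> false; v = -1; return 114
11 vs 114 — the two versions disagree here.
verdict: not equivalent; witness: x=1, y=-1
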